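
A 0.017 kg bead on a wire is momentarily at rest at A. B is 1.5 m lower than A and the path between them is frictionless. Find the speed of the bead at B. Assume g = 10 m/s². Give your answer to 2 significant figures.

By conservation of mechanical energy, mgh = ½mv²
v = √(2gh) = √(2 × 10 × 1.5) = √30.000 = 5.477 m/s

v = 5.5 m/s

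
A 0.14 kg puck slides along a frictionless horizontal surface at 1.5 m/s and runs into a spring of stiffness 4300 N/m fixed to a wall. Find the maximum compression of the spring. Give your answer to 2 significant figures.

x = 0.0086 m

At max compression the puck is momentarily at rest: ½mv² = ½kx²
x = v√(m/k) = 1.5 × √(0.14/4300) = 0.008559 m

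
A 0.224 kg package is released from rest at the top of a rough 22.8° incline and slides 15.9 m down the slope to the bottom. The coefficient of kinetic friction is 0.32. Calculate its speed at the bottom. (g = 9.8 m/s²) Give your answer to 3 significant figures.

v = 5.37 m/s

Energy: mgh = ½mv² + W_f, with h = L sinθ and W_f = μ_k (mg cosθ) L
mgh = mgL sinθ = (0.224)(9.8)(15.9)sin22.8° = 13.526 J
W_f = μ_k mg cosθ · L = (0.32)(0.224)(9.8)cos22.8°·15.9 = 10.30 J
½mv² = 13.526 − 10.30 = 3.2293 J
v = √(2 × 3.2293/0.224) = 5.370 m/s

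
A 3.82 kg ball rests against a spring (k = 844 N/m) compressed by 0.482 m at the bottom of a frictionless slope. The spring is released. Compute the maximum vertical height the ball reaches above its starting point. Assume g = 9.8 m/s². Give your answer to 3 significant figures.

All spring PE becomes gravitational PE at the highest point: ½kx² = mgh
h = kx²/(2mg) = (844)(0.482)²/(2 × 3.82 × 9.8) = 2.619 m

h = 2.62 m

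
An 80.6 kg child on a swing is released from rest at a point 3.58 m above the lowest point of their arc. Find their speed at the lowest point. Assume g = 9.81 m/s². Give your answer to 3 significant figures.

v = 8.38 m/s

By conservation of mechanical energy, mgh = ½mv²
The mass cancels from both sides.
v = √(2gh) = √(2 × 9.81 × 3.58) = √70.240 = 8.381 m/s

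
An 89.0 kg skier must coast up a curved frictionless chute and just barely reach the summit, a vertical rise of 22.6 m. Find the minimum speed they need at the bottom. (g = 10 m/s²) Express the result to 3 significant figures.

At the top they are momentarily at rest, so all KE converts to PE: ½mv² = mgh
v = √(2gh) = √(2 × 10 × 22.6) = 21.26 m/s

v = 21.3 m/s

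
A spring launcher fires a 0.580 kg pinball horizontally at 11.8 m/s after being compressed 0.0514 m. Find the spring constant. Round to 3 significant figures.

k = 30600 N/m

Spring PE at full compression equals KE at release: ½kx² = ½mv²
k = mv²/x² = (0.580)(11.8)²/(0.0514)² = 30568 N/m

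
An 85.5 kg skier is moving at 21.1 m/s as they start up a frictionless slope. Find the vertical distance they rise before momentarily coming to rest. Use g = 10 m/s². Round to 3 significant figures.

Setting KE at the bottom equal to PE gained: ½mv² = mgh
h = v²/(2g) = 21.1²/(2 × 10) = 22.26 m

h = 22.3 m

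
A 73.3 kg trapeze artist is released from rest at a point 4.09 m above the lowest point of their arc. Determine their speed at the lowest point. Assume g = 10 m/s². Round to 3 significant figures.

Energy conservation between the two points: mgh = ½mv²
The mass cancels from both sides.
v = √(2gh) = √(2 × 10 × 4.09) = √81.800 = 9.044 m/s

v = 9.04 m/s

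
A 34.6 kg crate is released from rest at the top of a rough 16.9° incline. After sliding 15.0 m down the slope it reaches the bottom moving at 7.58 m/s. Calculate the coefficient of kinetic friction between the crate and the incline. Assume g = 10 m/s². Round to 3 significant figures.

μ_k = 0.104

mgh = ½mv² + μ_k (mg cosθ) L, with h = L sinθ
mgL sinθ = 1508.7 J; ½mv² = 994.00 J
W_f = 1508.7 − 994.00 = 514.7 J
μ_k = W_f/(mg cosθ · L) = 514.7/(331.1 × 15.0) = 0.1037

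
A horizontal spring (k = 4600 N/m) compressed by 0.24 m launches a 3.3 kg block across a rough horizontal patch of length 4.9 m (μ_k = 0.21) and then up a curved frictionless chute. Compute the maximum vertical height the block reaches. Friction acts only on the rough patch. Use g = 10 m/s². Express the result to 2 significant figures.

Spring energy: E₀ = ½kx² = ½(4600)(0.24)² = 132.48 J
Friction: W_f = μ_k mg d = (0.21)(3.3)(10)(4.9) = 33.96 J
Energy at base of ramp: E = 132.48 − 33.96 = 98.523 J
At max height all remaining energy is PE: mgh = E ⇒ h = E/(mg) = 98.523/(3.3 × 10) = 2.986 m

h = 3.0 m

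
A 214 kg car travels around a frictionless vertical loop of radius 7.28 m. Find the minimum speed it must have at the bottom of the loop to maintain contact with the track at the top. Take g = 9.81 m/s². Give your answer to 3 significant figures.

v = 18.9 m/s

At the top: mg = mv_top²/r ⇒ v_top² = gr = 71.42 m²/s²
Energy from bottom to top (height 2r): ½mv_bot² = ½mv_top² + mg(2r)
v_bot² = gr + 4gr = 5gr = 357.1
v_bot = √(5gr) = 18.90 m/s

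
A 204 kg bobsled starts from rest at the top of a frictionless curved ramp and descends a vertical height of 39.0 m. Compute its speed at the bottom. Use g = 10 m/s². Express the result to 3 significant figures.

v = 27.9 m/s

Mechanical energy is conserved (no friction): mgh = ½mv²
v = √(2gh) = √(2 × 10 × 39.0) = √780.00 = 27.93 m/s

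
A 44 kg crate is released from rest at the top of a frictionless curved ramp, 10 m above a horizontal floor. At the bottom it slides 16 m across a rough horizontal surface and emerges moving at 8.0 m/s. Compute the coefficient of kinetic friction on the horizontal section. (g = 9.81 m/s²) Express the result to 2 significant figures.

Applying the work–energy principle:
mgh = ½mv² + μ_k m g d
mgh = 4316.4 J; ½mv² = 1408.0 J
W_f = 4316.4 − 1408.0 = 2908 J
μ_k = W_f/(mg·d) = 2908/(431.6 × 16) = 0.4211

μ_k = 0.42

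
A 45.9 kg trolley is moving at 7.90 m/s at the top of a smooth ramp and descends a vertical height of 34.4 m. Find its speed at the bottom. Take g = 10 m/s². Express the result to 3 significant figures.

Energy conservation between the two points: ½mv₀² + mgh = ½mv²
v² = v₀² + 2gh = (7.90)² + 2(10)(34.4) = 750.41
v = √750.41 = 27.39 m/s

v = 27.4 m/s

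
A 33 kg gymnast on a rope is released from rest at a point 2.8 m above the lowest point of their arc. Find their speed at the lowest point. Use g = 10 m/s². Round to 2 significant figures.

v = 7.5 m/s

Mechanical energy is conserved (no friction): mgh = ½mv²
The mass cancels from both sides.
v = √(2gh) = √(2 × 10 × 2.8) = √56.000 = 7.483 m/s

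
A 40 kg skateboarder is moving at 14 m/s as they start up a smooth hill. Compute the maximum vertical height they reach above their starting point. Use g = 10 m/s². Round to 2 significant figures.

Setting KE at the bottom equal to PE gained: ½mv² = mgh
h = v²/(2g) = 14²/(2 × 10) = 9.800 m

h = 9.8 m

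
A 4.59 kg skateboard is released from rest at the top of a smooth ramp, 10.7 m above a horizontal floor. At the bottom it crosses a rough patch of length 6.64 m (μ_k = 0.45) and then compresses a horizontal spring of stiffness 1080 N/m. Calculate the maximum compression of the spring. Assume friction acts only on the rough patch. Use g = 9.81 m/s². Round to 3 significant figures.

x = 0.802 m

Initial energy: E₁ = mgh = (4.59)(9.81)(10.7) = 481.80 J
Friction removes W_f = μ_k mg d = (0.45)(4.59)(9.81)(6.64) = 134.5 J
Energy reaching the spring: E = 481.80 − 134.5 = 347.26 J
At max compression ½kx² = E ⇒ x = √(2E/k) = √(2 × 347.26/1080) = 0.8019 m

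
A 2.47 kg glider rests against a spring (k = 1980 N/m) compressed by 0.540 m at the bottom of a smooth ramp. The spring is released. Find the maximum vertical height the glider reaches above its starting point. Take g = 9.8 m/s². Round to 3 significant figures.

h = 11.9 m

Energy conservation from release to the highest point: ½kx² = mgh
h = kx²/(2mg) = (1980)(0.540)²/(2 × 2.47 × 9.8) = 11.93 m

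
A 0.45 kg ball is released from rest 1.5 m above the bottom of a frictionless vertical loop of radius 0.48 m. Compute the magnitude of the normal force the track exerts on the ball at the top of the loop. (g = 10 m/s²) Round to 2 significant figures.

Energy from release to top (height 2r): mgh = ½mv_top² + mg(2r)
v_top² = 2g(h − 2r) = 2(10)(1.5 − 0.9600) = 10.800 m²/s²
At the top, both N and weight point toward the centre: N + mg = mv_top²/r
N = m(v_top²/r − g) = 0.45(10.800/0.48 − 10) = 5.625 N

N = 5.6 N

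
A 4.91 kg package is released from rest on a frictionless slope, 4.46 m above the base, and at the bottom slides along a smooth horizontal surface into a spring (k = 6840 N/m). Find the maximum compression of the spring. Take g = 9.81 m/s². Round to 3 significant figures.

At max compression the package is momentarily at rest: mgh = ½kx²
x = √(2mgh/k) = √(2 × 4.91 × 9.81 × 4.46 / 6840) = 0.2506 m

x = 0.251 m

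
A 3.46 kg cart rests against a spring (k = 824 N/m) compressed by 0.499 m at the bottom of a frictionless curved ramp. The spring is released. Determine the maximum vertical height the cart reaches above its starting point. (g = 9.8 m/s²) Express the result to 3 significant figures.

All spring PE becomes gravitational PE at the highest point: ½kx² = mgh
h = kx²/(2mg) = (824)(0.499)²/(2 × 3.46 × 9.8) = 3.025 m

h = 3.03 m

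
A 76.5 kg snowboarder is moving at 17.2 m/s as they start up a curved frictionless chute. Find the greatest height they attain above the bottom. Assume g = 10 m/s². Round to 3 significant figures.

Setting KE at the bottom equal to PE gained: ½mv² = mgh
h = v²/(2g) = 17.2²/(2 × 10) = 14.79 m

h = 14.8 m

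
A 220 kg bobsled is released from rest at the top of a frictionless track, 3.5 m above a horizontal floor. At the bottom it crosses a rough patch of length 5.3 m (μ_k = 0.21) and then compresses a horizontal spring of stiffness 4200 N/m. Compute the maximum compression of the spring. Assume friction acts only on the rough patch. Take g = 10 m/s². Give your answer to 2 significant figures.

Initial energy: E₁ = mgh = (220)(10)(3.5) = 7700.0 J
Friction removes W_f = μ_k mg d = (0.21)(220)(10)(5.3) = 2449 J
Energy reaching the spring: E = 7700.0 − 2449 = 5251.4 J
At max compression ½kx² = E ⇒ x = √(2E/k) = √(2 × 5251.4/4200) = 1.581 m

x = 1.6 m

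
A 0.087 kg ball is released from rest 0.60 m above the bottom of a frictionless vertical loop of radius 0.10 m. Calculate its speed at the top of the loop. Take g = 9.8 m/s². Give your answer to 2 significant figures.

Energy conservation: mgh = ½mv_top² + mg(2r)
v_top² = 2g(h − 2r) = 2(9.8)(0.60 − 0.2000) = 7.840
v_top = 2.800 m/s

v = 2.8 m/s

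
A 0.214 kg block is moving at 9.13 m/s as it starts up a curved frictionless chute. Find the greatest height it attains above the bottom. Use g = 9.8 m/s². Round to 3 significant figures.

h = 4.25 m

By energy conservation, ½mv² = mgh
h = v²/(2g) = 9.13²/(2 × 9.8) = 4.253 m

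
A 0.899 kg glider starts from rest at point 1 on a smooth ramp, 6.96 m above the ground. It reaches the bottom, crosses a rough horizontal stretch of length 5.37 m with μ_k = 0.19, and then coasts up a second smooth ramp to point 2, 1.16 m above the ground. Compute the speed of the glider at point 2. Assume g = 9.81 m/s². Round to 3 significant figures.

v = 9.68 m/s

Energy at 1: mgh₁ = (0.899)(9.81)(6.96) = 61.382 J
Friction loss: W_f = μ_k mg d = 8.998 J
At 2: ½mv² + mgh₂ = mgh₁ − W_f
½mv² = 61.382 − 8.998 − 10.230 = 42.153 J
v = √(2 × 42.153/0.899) = 9.684 m/s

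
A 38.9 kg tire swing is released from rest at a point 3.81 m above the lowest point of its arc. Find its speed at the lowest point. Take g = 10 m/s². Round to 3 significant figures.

By conservation of mechanical energy, mgh = ½mv²
v = √(2gh) = √(2 × 10 × 3.81) = √76.200 = 8.729 m/s

v = 8.73 m/s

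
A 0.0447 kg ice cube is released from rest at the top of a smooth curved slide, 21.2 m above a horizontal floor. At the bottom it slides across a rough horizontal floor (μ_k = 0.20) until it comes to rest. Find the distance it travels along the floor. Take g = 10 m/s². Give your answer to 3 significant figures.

d = 106 m

Applying the work–energy principle:
At rest all PE has been dissipated by friction: mgh = μ_k m g d
d = h/μ_k = 21.2/0.20 = 106.0 m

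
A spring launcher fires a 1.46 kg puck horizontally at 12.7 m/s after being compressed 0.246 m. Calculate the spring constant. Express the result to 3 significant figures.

k = 3890 N/m

½kx² = ½mv²
k = mv²/x² = (1.46)(12.7)²/(0.246)² = 3891 N/m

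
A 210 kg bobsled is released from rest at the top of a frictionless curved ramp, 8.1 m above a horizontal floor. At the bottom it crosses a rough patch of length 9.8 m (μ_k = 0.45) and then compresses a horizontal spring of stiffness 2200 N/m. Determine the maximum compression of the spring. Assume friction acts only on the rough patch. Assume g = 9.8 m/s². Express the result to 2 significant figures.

Initial energy: E₁ = mgh = (210)(9.8)(8.1) = 16670 J
Friction removes W_f = μ_k mg d = (0.45)(210)(9.8)(9.8) = 9076 J
Energy reaching the spring: E = 16670 − 9076 = 7594.0 J
At max compression ½kx² = E ⇒ x = √(2E/k) = √(2 × 7594.0/2200) = 2.627 m

x = 2.6 m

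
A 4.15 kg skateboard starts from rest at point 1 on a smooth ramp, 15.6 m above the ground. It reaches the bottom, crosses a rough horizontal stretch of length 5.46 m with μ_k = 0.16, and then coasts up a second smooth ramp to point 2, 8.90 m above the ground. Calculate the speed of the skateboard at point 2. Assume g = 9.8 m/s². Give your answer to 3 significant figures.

Energy at 1: mgh₁ = (4.15)(9.8)(15.6) = 634.45 J
Friction loss: W_f = μ_k mg d = 35.53 J
At 2: ½mv² + mgh₂ = mgh₁ − W_f
½mv² = 634.45 − 35.53 − 361.96 = 236.96 J
v = √(2 × 236.96/4.15) = 10.69 m/s

v = 10.7 m/s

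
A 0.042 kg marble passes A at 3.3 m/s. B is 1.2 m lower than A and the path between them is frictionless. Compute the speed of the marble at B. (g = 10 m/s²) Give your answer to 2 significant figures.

Energy conservation between the two points: ½mv₀² + mgh = ½mv²
v² = v₀² + 2gh = (3.3)² + 2(10)(1.2) = 34.890
v = √34.890 = 5.907 m/s

v = 5.9 m/s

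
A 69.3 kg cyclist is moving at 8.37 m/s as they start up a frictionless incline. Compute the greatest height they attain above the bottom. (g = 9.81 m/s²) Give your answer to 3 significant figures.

By energy conservation, ½mv² = mgh
h = v²/(2g) = 8.37²/(2 × 9.81) = 3.571 m

h = 3.57 m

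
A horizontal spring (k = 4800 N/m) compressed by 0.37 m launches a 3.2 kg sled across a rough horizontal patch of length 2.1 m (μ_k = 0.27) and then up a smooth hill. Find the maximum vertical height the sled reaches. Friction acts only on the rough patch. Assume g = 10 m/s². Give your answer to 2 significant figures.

h = 9.7 m

Spring energy: E₀ = ½kx² = ½(4800)(0.37)² = 328.56 J
Friction: W_f = μ_k mg d = (0.27)(3.2)(10)(2.1) = 18.14 J
Energy at base of ramp: E = 328.56 − 18.14 = 310.42 J
At max height all remaining energy is PE: mgh = E ⇒ h = E/(mg) = 310.42/(3.2 × 10) = 9.700 m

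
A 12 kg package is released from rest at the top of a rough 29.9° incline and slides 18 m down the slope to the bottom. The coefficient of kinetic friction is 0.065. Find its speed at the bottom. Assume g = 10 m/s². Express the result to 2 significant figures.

Taking the bottom as reference, mgh = ½mv² + μ_k N L with h = L sinθ, N = mg cosθ:
mgh = mgL sinθ = (12)(10)(18)sin29.9° = 1076.7 J
W_f = μ_k mg cosθ · L = (0.065)(12)(10)cos29.9°·18 = 121.7 J
½mv² = 1076.7 − 121.7 = 955.02 J
v = √(2 × 955.02/12) = 12.62 m/s

v = 13 m/s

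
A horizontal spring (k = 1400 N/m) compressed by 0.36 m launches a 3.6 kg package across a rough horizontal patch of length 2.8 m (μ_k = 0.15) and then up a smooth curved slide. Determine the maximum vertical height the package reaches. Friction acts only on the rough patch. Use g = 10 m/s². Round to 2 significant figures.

Spring energy: E₀ = ½kx² = ½(1400)(0.36)² = 90.720 J
Friction: W_f = μ_k mg d = (0.15)(3.6)(10)(2.8) = 15.12 J
Energy at base of ramp: E = 90.720 − 15.12 = 75.600 J
At max height all remaining energy is PE: mgh = E ⇒ h = E/(mg) = 75.600/(3.6 × 10) = 2.100 m

h = 2.1 m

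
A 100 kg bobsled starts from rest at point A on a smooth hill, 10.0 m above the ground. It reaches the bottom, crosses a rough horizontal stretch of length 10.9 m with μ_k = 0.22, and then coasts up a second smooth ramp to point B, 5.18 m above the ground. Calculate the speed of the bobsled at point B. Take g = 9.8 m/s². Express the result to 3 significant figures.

v = 6.89 m/s

Energy at A: mgh₁ = (100)(9.8)(10.0) = 9800.0 J
Friction loss: W_f = μ_k mg d = 2350 J
At B: ½mv² + mgh₂ = mgh₁ − W_f
½mv² = 9800.0 − 2350 − 5076.4 = 2373.6 J
v = √(2 × 2373.6/100) = 6.890 m/s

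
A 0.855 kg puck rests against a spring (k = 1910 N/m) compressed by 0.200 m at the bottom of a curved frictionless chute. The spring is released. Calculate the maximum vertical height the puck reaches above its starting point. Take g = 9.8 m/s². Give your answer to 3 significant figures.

h = 4.56 m

At maximum height the puck is at rest, so ½kx² = mgh
h = kx²/(2mg) = (1910)(0.200)²/(2 × 0.855 × 9.8) = 4.559 m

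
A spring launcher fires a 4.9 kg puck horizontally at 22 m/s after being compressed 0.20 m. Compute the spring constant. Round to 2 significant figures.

½kx² = ½mv²
k = mv²/x² = (4.9)(22)²/(0.20)² = 59290 N/m

k = 59000 N/m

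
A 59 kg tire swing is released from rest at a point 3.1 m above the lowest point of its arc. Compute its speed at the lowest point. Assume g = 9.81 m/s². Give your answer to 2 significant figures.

v = 7.8 m/s

Energy conservation between the two points: mgh = ½mv²
The mass cancels from both sides.
v = √(2gh) = √(2 × 9.81 × 3.1) = √60.822 = 7.799 m/s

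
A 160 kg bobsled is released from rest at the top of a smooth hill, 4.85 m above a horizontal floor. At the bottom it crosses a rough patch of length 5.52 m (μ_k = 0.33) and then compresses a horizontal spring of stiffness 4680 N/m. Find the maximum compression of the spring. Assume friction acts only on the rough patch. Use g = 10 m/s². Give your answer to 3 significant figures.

Initial energy: E₁ = mgh = (160)(10)(4.85) = 7760.0 J
Friction removes W_f = μ_k mg d = (0.33)(160)(10)(5.52) = 2915 J
Energy reaching the spring: E = 7760.0 − 2915 = 4845.4 J
At max compression ½kx² = E ⇒ x = √(2E/k) = √(2 × 4845.4/4680) = 1.439 m

x = 1.44 m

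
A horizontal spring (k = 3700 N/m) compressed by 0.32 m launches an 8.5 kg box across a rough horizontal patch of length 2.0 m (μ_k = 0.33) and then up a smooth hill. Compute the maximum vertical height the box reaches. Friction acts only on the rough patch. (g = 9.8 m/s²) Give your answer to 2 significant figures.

Spring energy: E₀ = ½kx² = ½(3700)(0.32)² = 189.44 J
Friction: W_f = μ_k mg d = (0.33)(8.5)(9.8)(2.0) = 54.98 J
Energy at base of ramp: E = 189.44 − 54.98 = 134.46 J
At max height all remaining energy is PE: mgh = E ⇒ h = E/(mg) = 134.46/(8.5 × 9.8) = 1.614 m

h = 1.6 m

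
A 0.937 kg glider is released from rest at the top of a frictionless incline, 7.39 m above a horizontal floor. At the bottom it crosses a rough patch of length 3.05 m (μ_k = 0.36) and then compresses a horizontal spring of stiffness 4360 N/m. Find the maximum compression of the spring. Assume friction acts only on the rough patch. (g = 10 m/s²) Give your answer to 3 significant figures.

Initial energy: E₁ = mgh = (0.937)(10)(7.39) = 69.244 J
Friction removes W_f = μ_k mg d = (0.36)(0.937)(10)(3.05) = 10.29 J
Energy reaching the spring: E = 69.244 − 10.29 = 58.956 J
At max compression ½kx² = E ⇒ x = √(2E/k) = √(2 × 58.956/4360) = 0.1645 m

x = 0.164 m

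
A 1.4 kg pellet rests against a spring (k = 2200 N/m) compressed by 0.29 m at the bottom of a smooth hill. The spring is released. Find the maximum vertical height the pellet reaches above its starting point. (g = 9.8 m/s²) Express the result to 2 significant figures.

h = 6.7 m

At maximum height the pellet is at rest, so ½kx² = mgh
h = kx²/(2mg) = (2200)(0.29)²/(2 × 1.4 × 9.8) = 6.743 m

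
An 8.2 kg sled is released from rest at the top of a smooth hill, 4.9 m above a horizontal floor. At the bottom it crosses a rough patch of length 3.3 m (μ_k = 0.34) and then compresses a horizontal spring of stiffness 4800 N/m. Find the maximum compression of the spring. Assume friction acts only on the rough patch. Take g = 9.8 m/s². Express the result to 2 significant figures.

x = 0.36 m

Initial energy: E₁ = mgh = (8.2)(9.8)(4.9) = 393.76 J
Friction removes W_f = μ_k mg d = (0.34)(8.2)(9.8)(3.3) = 90.16 J
Energy reaching the spring: E = 393.76 − 90.16 = 303.60 J
At max compression ½kx² = E ⇒ x = √(2E/k) = √(2 × 303.60/4800) = 0.3557 m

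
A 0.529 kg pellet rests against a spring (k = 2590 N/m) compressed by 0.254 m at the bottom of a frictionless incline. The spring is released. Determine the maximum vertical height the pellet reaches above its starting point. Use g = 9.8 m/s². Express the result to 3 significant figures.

Energy conservation from release to the highest point: ½kx² = mgh
h = kx²/(2mg) = (2590)(0.254)²/(2 × 0.529 × 9.8) = 16.12 m

h = 16.1 m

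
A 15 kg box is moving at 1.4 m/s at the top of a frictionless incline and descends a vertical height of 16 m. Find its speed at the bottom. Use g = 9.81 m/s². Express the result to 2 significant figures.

By conservation of mechanical energy, ½mv₀² + mgh = ½mv²
The mass cancels from both sides.
v² = v₀² + 2gh = (1.4)² + 2(9.81)(16) = 315.88
v = √315.88 = 17.77 m/s

v = 18 m/s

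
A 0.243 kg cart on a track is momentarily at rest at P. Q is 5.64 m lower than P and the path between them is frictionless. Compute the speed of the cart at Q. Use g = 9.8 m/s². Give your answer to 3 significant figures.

By conservation of mechanical energy, mgh = ½mv²
The mass cancels from both sides.
v = √(2gh) = √(2 × 9.8 × 5.64) = √110.54 = 10.51 m/s

v = 10.5 m/s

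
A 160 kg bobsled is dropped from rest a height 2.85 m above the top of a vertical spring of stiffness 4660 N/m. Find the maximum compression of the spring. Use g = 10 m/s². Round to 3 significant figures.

Take the reference level at the top of the uncompressed spring. At max compression the bobsled has fallen H + x and is momentarily at rest:
mg(H + x) = ½kx²
½(4660)x² − (160)(10)x − (160)(10)(2.85) = 0
2330x² − 1600x − 4560 = 0
x = [1600 + √(2.560e+06 + 4.2499e+07)]/(2 × 2330) = 1.784 m

x = 1.78 m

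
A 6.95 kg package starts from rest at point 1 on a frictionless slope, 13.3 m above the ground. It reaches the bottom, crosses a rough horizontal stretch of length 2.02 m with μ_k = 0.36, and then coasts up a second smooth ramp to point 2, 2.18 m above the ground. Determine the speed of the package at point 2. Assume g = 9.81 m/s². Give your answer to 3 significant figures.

v = 14.3 m/s

Energy at 1: mgh₁ = (6.95)(9.81)(13.3) = 906.79 J
Friction loss: W_f = μ_k mg d = 49.58 J
At 2: ½mv² + mgh₂ = mgh₁ − W_f
½mv² = 906.79 − 49.58 − 148.63 = 708.58 J
v = √(2 × 708.58/6.95) = 14.28 m/s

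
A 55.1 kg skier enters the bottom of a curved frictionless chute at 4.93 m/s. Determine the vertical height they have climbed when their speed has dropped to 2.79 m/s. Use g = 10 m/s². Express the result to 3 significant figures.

Conservation of energy: ½mv₁² = ½mv₂² + mgh
h = (v₁² − v₂²)/(2g) = (4.93² − 2.79²)/(2 × 10) = 0.8260 m

h = 0.826 m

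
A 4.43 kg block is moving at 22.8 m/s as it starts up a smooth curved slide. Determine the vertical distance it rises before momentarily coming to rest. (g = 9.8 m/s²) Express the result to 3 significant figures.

h = 26.5 m

By energy conservation, ½mv² = mgh
h = v²/(2g) = 22.8²/(2 × 9.8) = 26.52 m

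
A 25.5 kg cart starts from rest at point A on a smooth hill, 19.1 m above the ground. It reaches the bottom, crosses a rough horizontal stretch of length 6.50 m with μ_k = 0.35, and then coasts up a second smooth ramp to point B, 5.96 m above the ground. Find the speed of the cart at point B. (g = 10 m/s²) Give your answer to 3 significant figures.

v = 14.7 m/s

Energy at A: mgh₁ = (25.5)(10)(19.1) = 4870.5 J
Friction loss: W_f = μ_k mg d = 580.1 J
At B: ½mv² + mgh₂ = mgh₁ − W_f
½mv² = 4870.5 − 580.1 − 1519.8 = 2770.6 J
v = √(2 × 2770.6/25.5) = 14.74 m/s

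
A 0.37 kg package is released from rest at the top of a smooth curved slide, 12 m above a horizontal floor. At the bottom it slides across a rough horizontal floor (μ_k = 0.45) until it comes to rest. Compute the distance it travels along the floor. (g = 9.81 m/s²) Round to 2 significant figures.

d = 27 m

Energy at the top = energy at the end + work done against friction:
At rest all PE has been dissipated by friction: mgh = μ_k m g d
d = h/μ_k = 12/0.45 = 26.67 m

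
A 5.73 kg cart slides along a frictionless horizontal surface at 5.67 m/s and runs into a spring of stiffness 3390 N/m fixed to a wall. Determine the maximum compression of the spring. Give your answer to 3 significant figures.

Conservation of energy between contact and max compression: ½mv² = ½kx²
x = v√(m/k) = 5.67 × √(5.73/3390) = 0.2331 m

x = 0.233 m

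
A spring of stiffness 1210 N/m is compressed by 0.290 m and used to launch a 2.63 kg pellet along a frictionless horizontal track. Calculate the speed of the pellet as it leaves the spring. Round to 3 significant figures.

v = 6.22 m/s

The pellet leaves the spring when the spring is at natural length, so ½kx² = ½mv²
v = x√(k/m) = 0.290 × √(1210/2.63) = 6.220 m/s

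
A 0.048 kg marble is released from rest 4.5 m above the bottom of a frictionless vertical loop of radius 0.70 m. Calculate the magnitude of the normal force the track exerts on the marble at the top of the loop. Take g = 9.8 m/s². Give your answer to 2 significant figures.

N = 3.7 N

Energy from release to top (height 2r): mgh = ½mv_top² + mg(2r)
v_top² = 2g(h − 2r) = 2(9.8)(4.5 − 1.400) = 60.760 m²/s²
At the top, both N and weight point toward the centre: N + mg = mv_top²/r
N = m(v_top²/r − g) = 0.048(60.760/0.70 − 9.8) = 3.696 N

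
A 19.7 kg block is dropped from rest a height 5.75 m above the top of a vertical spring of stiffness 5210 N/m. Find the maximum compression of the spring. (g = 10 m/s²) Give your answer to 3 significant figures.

x = 0.698 m

Let x be the compression. The total drop is H + x, and the block is instantaneously at rest at max compression, so energy conservation gives:
mg(H + x) = ½kx²
½(5210)x² − (19.7)(10)x − (19.7)(10)(5.75) = 0
2605x² − 197.0x − 1133 = 0
x = [197.0 + √(38809 + 1.1803e+07)]/(2 × 2605) = 0.6983 m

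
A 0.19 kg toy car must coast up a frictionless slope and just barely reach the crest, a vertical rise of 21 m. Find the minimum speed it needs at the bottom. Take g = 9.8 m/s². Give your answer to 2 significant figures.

v = 20 m/s

At the top it is momentarily at rest, so all KE converts to PE: ½mv² = mgh
v = √(2gh) = √(2 × 9.8 × 21) = 20.29 m/s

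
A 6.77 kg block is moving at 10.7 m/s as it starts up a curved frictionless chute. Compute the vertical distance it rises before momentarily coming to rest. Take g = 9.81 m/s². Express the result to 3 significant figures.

Setting KE at the bottom equal to PE gained: ½mv² = mgh
h = v²/(2g) = 10.7²/(2 × 9.81) = 5.835 m

h = 5.84 m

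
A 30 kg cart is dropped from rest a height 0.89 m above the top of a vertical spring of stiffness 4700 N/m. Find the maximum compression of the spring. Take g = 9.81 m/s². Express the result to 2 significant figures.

Let x be the compression. The total drop is H + x, and the cart is instantaneously at rest at max compression, so energy conservation gives:
mg(H + x) = ½kx²
½(4700)x² − (30)(9.81)x − (30)(9.81)(0.89) = 0
2350x² − 294.3x − 261.9 = 0
x = [294.3 + √(86612 + 2.4621e+06)]/(2 × 2350) = 0.4023 m

x = 0.40 m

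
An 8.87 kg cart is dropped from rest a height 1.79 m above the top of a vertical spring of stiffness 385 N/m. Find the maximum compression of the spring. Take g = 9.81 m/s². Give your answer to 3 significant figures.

x = 1.15 m

Take the reference level at the top of the uncompressed spring. At max compression the cart has fallen H + x and is momentarily at rest:
mg(H + x) = ½kx²
½(385)x² − (8.87)(9.81)x − (8.87)(9.81)(1.79) = 0
192.5x² − 87.01x − 155.8 = 0
x = [87.01 + √(7572 + 119932)]/(2 × 192.5) = 1.153 m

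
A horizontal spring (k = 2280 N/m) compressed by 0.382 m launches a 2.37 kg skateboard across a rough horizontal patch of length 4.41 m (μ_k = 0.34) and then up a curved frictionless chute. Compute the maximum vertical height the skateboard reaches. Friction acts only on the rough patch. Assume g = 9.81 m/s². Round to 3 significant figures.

Spring energy: E₀ = ½kx² = ½(2280)(0.382)² = 166.35 J
Friction: W_f = μ_k mg d = (0.34)(2.37)(9.81)(4.41) = 34.86 J
Energy at base of ramp: E = 166.35 − 34.86 = 131.49 J
At max height all remaining energy is PE: mgh = E ⇒ h = E/(mg) = 131.49/(2.37 × 9.81) = 5.656 m

h = 5.66 m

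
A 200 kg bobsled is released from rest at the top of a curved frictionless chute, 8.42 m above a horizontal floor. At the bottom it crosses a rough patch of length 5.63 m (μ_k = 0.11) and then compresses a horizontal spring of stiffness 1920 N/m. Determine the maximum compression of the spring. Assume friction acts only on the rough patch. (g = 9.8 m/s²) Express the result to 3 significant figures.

Initial energy: E₁ = mgh = (200)(9.8)(8.42) = 16503 J
Friction removes W_f = μ_k mg d = (0.11)(200)(9.8)(5.63) = 1214 J
Energy reaching the spring: E = 16503 − 1214 = 15289 J
At max compression ½kx² = E ⇒ x = √(2E/k) = √(2 × 15289/1920) = 3.991 m

x = 3.99 m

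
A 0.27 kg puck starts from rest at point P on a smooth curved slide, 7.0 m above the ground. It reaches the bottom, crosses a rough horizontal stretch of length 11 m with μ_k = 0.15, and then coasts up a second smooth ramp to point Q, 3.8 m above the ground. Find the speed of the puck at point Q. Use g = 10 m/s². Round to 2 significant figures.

Energy at P: mgh₁ = (0.27)(10)(7.0) = 18.900 J
Friction loss: W_f = μ_k mg d = 4.455 J
At Q: ½mv² + mgh₂ = mgh₁ − W_f
½mv² = 18.900 − 4.455 − 10.260 = 4.1850 J
v = √(2 × 4.1850/0.27) = 5.568 m/s

v = 5.6 m/s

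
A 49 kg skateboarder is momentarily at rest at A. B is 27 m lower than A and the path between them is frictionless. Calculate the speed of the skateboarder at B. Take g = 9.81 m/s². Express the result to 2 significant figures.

By conservation of mechanical energy, mgh = ½mv²
v = √(2gh) = √(2 × 9.81 × 27) = √529.74 = 23.02 m/s

v = 23 m/s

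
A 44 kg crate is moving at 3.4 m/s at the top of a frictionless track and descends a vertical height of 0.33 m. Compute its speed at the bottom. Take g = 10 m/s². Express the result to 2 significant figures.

v = 4.3 m/s

Mechanical energy is conserved (no friction): ½mv₀² + mgh = ½mv²
The mass cancels from both sides.
v² = v₀² + 2gh = (3.4)² + 2(10)(0.33) = 18.160
v = √18.160 = 4.261 m/s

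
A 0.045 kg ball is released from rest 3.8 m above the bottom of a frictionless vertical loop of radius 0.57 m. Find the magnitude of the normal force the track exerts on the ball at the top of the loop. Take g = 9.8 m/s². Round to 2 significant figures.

Energy from release to top (height 2r): mgh = ½mv_top² + mg(2r)
v_top² = 2g(h − 2r) = 2(9.8)(3.8 − 1.140) = 52.136 m²/s²
At the top, both N and weight point toward the centre: N + mg = mv_top²/r
N = m(v_top²/r − g) = 0.045(52.136/0.57 − 9.8) = 3.675 N

N = 3.7 N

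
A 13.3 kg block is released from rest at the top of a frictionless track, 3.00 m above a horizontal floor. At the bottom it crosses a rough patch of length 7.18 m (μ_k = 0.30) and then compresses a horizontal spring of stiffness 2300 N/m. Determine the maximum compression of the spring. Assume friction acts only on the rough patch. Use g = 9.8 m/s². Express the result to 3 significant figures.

x = 0.310 m

Initial energy: E₁ = mgh = (13.3)(9.8)(3.00) = 391.02 J
Friction removes W_f = μ_k mg d = (0.30)(13.3)(9.8)(7.18) = 280.8 J
Energy reaching the spring: E = 391.02 − 280.8 = 110.27 J
At max compression ½kx² = E ⇒ x = √(2E/k) = √(2 × 110.27/2300) = 0.3097 m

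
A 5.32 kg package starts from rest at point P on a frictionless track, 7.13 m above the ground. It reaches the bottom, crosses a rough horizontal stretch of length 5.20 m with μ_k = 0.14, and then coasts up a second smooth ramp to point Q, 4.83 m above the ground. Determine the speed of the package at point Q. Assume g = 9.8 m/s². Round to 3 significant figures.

Energy at P: mgh₁ = (5.32)(9.8)(7.13) = 371.73 J
Friction loss: W_f = μ_k mg d = 37.96 J
At Q: ½mv² + mgh₂ = mgh₁ − W_f
½mv² = 371.73 − 37.96 − 251.82 = 81.958 J
v = √(2 × 81.958/5.32) = 5.551 m/s

v = 5.55 m/s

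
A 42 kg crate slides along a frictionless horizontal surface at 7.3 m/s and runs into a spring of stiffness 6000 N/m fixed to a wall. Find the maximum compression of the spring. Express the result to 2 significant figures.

All KE is stored as spring PE at maximum compression: ½mv² = ½kx²
x = v√(m/k) = 7.3 × √(42/6000) = 0.6108 m

x = 0.61 m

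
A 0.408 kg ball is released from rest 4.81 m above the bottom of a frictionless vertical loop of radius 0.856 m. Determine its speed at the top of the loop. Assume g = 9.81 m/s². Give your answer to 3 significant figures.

Energy conservation: mgh = ½mv_top² + mg(2r)
v_top² = 2g(h − 2r) = 2(9.81)(4.81 − 1.712) = 60.78
v_top = 7.796 m/s

v = 7.80 m/s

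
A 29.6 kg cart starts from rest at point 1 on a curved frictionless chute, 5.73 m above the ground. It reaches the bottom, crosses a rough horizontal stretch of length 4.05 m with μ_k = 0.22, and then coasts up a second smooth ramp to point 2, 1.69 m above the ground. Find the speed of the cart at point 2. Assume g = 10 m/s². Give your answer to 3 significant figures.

Energy at 1: mgh₁ = (29.6)(10)(5.73) = 1696.1 J
Friction loss: W_f = μ_k mg d = 263.7 J
At 2: ½mv² + mgh₂ = mgh₁ − W_f
½mv² = 1696.1 − 263.7 − 500.24 = 932.10 J
v = √(2 × 932.10/29.6) = 7.936 m/s

v = 7.94 m/s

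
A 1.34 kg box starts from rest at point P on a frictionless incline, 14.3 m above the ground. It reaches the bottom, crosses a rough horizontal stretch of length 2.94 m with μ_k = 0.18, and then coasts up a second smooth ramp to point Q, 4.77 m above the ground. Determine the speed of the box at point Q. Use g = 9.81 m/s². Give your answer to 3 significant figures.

Energy at P: mgh₁ = (1.34)(9.81)(14.3) = 187.98 J
Friction loss: W_f = μ_k mg d = 6.957 J
At Q: ½mv² + mgh₂ = mgh₁ − W_f
½mv² = 187.98 − 6.957 − 62.704 = 118.32 J
v = √(2 × 118.32/1.34) = 13.29 m/s

v = 13.3 m/s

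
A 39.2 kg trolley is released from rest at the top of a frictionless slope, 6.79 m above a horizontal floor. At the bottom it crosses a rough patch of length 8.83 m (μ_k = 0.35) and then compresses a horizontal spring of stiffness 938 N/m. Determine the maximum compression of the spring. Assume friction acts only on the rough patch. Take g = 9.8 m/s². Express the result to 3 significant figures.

Initial energy: E₁ = mgh = (39.2)(9.8)(6.79) = 2608.4 J
Friction removes W_f = μ_k mg d = (0.35)(39.2)(9.8)(8.83) = 1187 J
Energy reaching the spring: E = 2608.4 − 1187 = 1421.2 J
At max compression ½kx² = E ⇒ x = √(2E/k) = √(2 × 1421.2/938) = 1.741 m

x = 1.74 m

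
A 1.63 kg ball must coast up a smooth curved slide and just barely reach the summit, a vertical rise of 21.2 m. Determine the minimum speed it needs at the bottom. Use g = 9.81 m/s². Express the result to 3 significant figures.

v = 20.4 m/s

At the top it is momentarily at rest, so all KE converts to PE: ½mv² = mgh
v = √(2gh) = √(2 × 9.81 × 21.2) = 20.39 m/s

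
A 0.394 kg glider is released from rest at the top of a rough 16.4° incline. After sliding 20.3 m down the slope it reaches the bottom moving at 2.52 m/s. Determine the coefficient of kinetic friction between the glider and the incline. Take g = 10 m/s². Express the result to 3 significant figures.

μ_k = 0.278

Energy balance down the incline: mg L sinθ − ½mv² = μ_k (mg cosθ) L
mgL sinθ = 22.582 J; ½mv² = 1.2510 J
W_f = 22.582 − 1.2510 = 21.33 J
μ_k = W_f/(mg cosθ · L) = 21.33/(3.780 × 20.3) = 0.2780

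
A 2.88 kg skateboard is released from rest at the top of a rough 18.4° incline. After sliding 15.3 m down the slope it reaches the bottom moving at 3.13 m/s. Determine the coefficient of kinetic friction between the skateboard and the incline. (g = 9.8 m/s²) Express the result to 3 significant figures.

mgh = ½mv² + μ_k (mg cosθ) L, with h = L sinθ
mgL sinθ = 136.31 J; ½mv² = 14.108 J
W_f = 136.31 − 14.108 = 122.2 J
μ_k = W_f/(mg cosθ · L) = 122.2/(26.78 × 15.3) = 0.2982

μ_k = 0.298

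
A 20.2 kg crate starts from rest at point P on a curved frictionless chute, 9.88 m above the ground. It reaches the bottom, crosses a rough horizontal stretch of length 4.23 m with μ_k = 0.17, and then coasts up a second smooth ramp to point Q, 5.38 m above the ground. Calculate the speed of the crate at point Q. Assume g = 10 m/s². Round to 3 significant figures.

Energy at P: mgh₁ = (20.2)(10)(9.88) = 1995.8 J
Friction loss: W_f = μ_k mg d = 145.3 J
At Q: ½mv² + mgh₂ = mgh₁ − W_f
½mv² = 1995.8 − 145.3 − 1086.8 = 763.74 J
v = √(2 × 763.74/20.2) = 8.696 m/s

v = 8.70 m/s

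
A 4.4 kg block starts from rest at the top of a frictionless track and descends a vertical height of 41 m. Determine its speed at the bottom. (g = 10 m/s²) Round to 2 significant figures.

v = 29 m/s

By conservation of mechanical energy, mgh = ½mv²
v = √(2gh) = √(2 × 10 × 41) = √820.00 = 28.64 m/s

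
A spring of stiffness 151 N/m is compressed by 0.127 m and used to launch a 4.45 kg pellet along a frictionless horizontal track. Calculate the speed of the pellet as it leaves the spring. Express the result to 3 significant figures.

v = 0.740 m/s

Conservation of energy: ½kx² = ½mv²
v = x√(k/m) = 0.127 × √(151/4.45) = 0.7398 m/s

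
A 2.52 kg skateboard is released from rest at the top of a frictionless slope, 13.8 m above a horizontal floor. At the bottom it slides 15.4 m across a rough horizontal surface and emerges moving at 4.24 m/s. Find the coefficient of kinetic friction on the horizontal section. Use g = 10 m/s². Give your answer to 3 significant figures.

Energy at the top = energy at the end + work done against friction:
mgh = ½mv² + μ_k m g d
mgh = 347.76 J; ½mv² = 22.652 J
W_f = 347.76 − 22.652 = 325.1 J
μ_k = W_f/(mg·d) = 325.1/(25.20 × 15.4) = 0.8377

μ_k = 0.838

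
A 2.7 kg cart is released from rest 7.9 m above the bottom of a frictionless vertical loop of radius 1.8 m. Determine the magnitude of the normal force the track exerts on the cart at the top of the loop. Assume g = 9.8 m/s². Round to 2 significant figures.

N = 100 N

Energy from release to top (height 2r): mgh = ½mv_top² + mg(2r)
v_top² = 2g(h − 2r) = 2(9.8)(7.9 − 3.600) = 84.280 m²/s²
At the top, both N and weight point toward the centre: N + mg = mv_top²/r
N = m(v_top²/r − g) = 2.7(84.280/1.8 − 9.8) = 99.96 N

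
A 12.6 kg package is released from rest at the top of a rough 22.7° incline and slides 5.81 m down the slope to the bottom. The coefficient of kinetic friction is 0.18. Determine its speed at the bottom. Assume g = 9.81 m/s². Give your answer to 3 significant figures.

v = 5.01 m/s

Taking the bottom as reference, mgh = ½mv² + μ_k N L with h = L sinθ, N = mg cosθ:
mgh = mgL sinθ = (12.6)(9.81)(5.81)sin22.7° = 277.14 J
W_f = μ_k mg cosθ · L = (0.18)(12.6)(9.81)cos22.7°·5.81 = 119.3 J
½mv² = 277.14 − 119.3 = 157.88 J
v = √(2 × 157.88/12.6) = 5.006 m/s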